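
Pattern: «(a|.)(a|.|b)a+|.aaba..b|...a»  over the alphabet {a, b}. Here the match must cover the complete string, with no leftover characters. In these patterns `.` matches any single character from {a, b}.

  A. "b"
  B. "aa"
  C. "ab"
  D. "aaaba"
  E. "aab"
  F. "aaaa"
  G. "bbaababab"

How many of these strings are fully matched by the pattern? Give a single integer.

1

A → no match
B → no match
C → no match
D → no match
E → no match
F → match
G → no match
Total matched: 1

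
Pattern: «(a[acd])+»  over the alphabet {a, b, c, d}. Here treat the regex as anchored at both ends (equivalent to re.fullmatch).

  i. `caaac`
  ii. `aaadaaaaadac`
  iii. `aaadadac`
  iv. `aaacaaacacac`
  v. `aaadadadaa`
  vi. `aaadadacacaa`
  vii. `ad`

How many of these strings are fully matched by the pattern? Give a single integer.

i → no match — must start with `a`
ii → match
iii → match
iv → match
v → match
vi → match
vii → match
Total matched: 6

6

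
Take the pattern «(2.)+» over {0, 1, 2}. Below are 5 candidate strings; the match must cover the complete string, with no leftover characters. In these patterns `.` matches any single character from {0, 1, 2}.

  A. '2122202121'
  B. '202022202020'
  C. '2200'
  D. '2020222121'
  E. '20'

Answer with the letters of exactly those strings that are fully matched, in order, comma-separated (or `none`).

A, B, D, E

A → match
B → match
C → no match
D → match
E → match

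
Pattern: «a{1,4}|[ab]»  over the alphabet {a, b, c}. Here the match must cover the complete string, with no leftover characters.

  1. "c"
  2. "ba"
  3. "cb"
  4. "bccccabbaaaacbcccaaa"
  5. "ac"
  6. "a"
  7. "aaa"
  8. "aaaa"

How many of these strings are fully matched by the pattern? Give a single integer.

3

1 → no match
2 → no match
3 → no match
4 → no match
5 → no match
6 → match
7 → match
8 → match
Total matched: 3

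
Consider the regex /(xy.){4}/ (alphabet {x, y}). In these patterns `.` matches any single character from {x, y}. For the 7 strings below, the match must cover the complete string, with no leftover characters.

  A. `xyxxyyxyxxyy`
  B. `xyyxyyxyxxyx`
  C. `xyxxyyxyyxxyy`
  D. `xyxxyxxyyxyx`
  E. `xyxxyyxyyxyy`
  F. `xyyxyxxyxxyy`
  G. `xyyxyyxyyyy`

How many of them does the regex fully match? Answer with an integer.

A → match
B → match
C → no match
D → match
E → match
F → match
G → no match
Total matched: 5

5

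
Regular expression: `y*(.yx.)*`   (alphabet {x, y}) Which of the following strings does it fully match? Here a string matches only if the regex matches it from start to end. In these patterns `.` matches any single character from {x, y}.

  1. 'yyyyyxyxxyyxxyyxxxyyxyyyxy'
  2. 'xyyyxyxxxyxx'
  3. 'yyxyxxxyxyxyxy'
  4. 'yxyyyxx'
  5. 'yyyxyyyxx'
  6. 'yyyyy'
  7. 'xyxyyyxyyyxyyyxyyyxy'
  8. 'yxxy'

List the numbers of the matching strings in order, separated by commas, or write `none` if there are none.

3, 5, 6, 7

1 → no match
2 → no match
3 → match
4 → no match
5 → match
6 → match
7 → match
8 → no match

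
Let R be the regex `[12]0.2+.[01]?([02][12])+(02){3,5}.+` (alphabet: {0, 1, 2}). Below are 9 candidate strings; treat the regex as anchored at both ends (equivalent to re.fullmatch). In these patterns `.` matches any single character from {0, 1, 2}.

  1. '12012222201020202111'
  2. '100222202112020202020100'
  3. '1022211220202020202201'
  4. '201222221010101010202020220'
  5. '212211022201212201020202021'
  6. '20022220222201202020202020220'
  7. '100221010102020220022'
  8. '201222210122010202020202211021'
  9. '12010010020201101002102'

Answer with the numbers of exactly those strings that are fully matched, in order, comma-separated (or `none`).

3, 4, 7, 8

1 → no match
2 → no match
3 → match
4 → match
5 → no match
6 → no match
7 → match
8 → match
9 → no match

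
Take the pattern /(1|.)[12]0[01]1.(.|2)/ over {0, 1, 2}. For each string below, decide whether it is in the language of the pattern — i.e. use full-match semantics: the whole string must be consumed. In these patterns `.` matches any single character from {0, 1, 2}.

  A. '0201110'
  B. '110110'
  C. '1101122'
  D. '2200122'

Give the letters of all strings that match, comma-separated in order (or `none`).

A → match
B → no match
C → match
D → match

A, C, D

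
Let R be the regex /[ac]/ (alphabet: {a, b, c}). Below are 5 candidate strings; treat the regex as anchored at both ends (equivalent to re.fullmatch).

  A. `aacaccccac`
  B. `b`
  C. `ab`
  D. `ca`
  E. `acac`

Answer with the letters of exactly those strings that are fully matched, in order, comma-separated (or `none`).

none

A → no match
B → no match
C → no match
D → no match
E → no match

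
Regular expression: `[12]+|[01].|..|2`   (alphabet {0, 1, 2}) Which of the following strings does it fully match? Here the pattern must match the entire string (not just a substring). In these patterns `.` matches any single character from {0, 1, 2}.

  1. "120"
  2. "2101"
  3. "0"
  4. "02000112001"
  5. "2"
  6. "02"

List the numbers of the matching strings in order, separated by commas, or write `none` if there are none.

1. "120" → no match
2. "2101" → no match
3. "0" → no match
4. "02000112001" → no match
5. "2" → match
6. "02" → match

5, 6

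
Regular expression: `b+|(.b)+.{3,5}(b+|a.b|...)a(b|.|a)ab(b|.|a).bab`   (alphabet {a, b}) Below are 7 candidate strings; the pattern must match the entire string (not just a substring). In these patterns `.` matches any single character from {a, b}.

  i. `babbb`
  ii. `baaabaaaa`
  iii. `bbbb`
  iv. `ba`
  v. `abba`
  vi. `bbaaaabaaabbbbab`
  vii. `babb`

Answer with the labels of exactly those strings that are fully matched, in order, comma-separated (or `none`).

i → no match
ii → no match
iii → match
iv → no match
v → no match
vi → match
vii → no match

iii, vi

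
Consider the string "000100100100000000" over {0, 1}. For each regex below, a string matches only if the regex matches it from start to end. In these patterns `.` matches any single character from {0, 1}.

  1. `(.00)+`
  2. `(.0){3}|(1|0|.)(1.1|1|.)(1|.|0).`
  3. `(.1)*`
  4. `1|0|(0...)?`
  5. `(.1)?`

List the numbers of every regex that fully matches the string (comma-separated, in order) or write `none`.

1

1 → match
2 → no match
3 → no match
4 → no match
5 → no match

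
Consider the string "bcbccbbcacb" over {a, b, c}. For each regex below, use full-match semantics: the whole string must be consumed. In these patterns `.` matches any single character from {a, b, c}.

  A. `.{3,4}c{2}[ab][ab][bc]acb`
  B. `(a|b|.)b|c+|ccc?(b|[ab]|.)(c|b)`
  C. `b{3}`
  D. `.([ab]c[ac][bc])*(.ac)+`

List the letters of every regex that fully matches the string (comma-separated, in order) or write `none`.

A → match
B → no match
C → no match
D → no match — must end with "ac"

A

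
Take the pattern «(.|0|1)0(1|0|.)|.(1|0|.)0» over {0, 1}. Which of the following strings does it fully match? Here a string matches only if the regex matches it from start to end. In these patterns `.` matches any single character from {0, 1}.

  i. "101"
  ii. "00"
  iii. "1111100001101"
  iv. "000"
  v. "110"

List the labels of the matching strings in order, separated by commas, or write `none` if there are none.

i, iv, v

i → match
ii → no match
iii → no match
iv → match
v → match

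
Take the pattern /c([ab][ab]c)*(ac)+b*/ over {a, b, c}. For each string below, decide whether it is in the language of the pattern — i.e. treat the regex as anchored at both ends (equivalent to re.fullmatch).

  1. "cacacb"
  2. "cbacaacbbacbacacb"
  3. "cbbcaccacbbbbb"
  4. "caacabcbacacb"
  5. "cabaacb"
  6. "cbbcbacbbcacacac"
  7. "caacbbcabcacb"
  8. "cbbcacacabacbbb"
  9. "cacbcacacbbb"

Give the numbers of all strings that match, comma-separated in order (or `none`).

1, 4, 6, 7

1. "cacacb" → match
2 → no match
3 → no match
4 → match
5. "cabaacb" → no match
6 → match
7 → match
8 → no match
9. "cacbcacacbbb" → no match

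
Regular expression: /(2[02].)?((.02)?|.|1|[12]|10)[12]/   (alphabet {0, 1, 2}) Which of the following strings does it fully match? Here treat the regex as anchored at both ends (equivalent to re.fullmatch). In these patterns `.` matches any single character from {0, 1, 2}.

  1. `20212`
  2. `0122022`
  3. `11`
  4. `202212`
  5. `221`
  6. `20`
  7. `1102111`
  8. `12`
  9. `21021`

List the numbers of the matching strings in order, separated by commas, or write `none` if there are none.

1. `20212` → match
2. `0122022` → no match
3. `11` → match
4. `202212` → no match
5. `221` → no match
6. `20` → no match
7. `1102111` → no match
8. `12` → match
9. `21021` → no match

1, 3, 8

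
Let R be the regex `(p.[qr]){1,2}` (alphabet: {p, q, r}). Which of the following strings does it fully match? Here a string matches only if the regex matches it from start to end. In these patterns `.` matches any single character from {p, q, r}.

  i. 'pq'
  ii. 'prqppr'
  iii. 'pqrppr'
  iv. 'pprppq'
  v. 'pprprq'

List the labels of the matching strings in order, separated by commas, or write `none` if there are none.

ii, iii, iv, v

i → no match
ii → match
iii → match
iv → match
v → match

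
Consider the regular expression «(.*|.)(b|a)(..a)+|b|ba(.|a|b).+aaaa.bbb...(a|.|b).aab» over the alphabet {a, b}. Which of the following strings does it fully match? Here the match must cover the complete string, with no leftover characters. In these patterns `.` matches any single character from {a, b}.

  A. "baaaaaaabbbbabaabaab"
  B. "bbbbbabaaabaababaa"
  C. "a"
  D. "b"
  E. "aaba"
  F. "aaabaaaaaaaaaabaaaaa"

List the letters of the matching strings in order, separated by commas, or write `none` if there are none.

A, B, D, E, F

A → match
B → match
C. "a" → no match
D. "b" → match
E. "aaba" → match
F → match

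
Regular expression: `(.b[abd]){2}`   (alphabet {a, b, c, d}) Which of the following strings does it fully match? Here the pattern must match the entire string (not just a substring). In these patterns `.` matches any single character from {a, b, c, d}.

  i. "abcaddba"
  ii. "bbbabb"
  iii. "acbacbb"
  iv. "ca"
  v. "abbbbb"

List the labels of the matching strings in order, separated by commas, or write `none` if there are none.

i → no match
ii → match
iii → no match
iv → no match
v → match

ii, v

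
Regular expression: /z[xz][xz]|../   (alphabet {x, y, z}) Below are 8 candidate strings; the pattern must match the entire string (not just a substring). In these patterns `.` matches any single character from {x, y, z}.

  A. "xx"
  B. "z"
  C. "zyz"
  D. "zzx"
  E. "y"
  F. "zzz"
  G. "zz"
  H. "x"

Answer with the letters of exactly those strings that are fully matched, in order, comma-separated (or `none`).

A, D, F, G

A → match
B → no match
C → no match
D → match
E → no match
F → match
G → match
H → no match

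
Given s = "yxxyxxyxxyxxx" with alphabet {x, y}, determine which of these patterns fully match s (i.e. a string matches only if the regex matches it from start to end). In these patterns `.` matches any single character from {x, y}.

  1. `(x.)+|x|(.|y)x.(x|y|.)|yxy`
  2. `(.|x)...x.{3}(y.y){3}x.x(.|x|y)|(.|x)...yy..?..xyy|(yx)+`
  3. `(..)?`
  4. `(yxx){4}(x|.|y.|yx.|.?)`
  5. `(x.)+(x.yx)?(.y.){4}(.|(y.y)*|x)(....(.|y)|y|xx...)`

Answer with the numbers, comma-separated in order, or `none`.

1 → no match
2 → no match
3 → no match
4 → match
5 → no match — must start with "x"

4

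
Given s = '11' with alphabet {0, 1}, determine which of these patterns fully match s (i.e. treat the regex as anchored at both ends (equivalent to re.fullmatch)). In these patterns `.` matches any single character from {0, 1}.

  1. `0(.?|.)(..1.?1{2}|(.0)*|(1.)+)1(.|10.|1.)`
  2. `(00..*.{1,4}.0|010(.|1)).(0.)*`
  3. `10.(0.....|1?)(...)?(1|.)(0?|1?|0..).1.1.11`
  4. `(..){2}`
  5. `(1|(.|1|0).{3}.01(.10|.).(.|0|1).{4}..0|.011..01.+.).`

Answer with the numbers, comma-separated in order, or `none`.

5

1 → no match — must start with '0'
2 → no match
3 → no match — must start with '10'
4 → no match
5 → match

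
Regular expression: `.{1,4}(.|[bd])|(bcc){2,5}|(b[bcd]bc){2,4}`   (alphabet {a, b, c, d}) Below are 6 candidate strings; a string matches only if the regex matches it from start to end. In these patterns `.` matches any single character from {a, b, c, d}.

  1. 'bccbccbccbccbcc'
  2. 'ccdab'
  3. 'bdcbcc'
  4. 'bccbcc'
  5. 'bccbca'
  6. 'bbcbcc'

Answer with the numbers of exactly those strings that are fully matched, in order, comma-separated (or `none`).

1, 2, 4

1 → match
2 → match
3 → no match
4 → match
5 → no match
6 → no match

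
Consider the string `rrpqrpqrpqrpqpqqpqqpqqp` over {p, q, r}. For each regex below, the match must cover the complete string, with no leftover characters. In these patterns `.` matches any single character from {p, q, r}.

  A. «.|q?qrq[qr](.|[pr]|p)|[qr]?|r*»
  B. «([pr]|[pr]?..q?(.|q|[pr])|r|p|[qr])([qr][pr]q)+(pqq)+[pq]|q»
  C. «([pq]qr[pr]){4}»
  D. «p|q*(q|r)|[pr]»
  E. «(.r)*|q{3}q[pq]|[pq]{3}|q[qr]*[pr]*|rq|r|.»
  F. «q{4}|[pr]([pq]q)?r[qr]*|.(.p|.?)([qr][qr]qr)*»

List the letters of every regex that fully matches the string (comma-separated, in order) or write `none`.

B

A → no match
B → match
C → no match
D → no match
E → no match
F → no match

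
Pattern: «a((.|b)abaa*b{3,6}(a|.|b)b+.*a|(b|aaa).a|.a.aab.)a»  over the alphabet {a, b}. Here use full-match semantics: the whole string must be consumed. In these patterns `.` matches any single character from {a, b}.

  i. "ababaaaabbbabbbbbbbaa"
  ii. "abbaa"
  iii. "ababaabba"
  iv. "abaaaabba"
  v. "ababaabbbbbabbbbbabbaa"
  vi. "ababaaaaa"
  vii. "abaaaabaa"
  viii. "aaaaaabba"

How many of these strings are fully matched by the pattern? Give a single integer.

7

i → match
ii → match
iii → match
iv → match
v → match
vi → no match
vii → match
viii → match
Total matched: 7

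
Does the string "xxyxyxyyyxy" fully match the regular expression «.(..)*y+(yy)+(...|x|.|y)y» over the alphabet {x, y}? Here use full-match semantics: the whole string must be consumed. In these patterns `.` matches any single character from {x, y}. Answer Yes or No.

No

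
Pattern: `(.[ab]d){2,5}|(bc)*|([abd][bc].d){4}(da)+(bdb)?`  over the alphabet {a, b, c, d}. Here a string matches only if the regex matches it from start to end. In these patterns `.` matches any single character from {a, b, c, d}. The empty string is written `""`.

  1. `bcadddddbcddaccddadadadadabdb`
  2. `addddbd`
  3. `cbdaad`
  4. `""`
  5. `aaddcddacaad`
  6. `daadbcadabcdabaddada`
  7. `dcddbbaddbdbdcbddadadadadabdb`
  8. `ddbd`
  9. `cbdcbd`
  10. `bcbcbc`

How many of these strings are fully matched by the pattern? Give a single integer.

1 → no match
2. `addddbd` → no match
3. `cbdaad` → match
4. `""` → match
5. `aaddcddacaad` → no match
6 → no match
7 → no match
8. `ddbd` → no match
9. `cbdcbd` → match
10. `bcbcbc` → match
Total matched: 4

4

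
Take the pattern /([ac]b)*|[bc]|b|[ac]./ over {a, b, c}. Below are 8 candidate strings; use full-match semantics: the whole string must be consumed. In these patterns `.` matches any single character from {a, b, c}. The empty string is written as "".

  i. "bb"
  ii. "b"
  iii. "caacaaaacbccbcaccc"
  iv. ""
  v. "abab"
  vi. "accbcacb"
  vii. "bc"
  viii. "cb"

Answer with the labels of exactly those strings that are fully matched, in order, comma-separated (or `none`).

ii, iv, v, viii

i → no match
ii → match
iii → no match
iv → match
v → match
vi → no match
vii → no match
viii → match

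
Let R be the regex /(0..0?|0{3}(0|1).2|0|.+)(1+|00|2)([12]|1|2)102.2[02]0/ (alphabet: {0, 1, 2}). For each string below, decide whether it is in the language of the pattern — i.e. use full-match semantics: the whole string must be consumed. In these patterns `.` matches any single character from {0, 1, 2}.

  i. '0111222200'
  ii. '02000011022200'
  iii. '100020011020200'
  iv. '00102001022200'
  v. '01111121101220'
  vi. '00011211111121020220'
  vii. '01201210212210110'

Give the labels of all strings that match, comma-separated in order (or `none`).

ii, iii, vi

i → no match
ii → match
iii → match
iv → no match
v → no match
vi → match
vii → no match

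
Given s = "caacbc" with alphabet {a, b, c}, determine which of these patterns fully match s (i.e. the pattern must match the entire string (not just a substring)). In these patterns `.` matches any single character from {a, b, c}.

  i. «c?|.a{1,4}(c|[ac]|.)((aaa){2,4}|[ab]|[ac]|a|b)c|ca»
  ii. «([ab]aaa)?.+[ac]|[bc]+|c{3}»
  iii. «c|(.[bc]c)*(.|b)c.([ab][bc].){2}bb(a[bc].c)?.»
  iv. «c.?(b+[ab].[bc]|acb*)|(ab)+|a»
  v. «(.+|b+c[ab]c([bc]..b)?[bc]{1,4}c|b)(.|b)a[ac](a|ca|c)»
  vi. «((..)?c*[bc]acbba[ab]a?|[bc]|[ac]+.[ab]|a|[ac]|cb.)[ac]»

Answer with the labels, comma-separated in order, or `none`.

i → match
ii → match
iii → no match
iv → no match
v → no match
vi → match

i, ii, vi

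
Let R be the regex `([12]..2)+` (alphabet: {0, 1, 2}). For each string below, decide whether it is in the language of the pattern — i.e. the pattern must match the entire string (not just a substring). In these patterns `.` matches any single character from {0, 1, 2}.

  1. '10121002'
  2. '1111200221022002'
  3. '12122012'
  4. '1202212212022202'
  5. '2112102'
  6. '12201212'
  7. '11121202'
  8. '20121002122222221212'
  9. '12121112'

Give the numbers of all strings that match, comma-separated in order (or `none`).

1, 3, 4, 7, 8, 9

1 → match
2 → no match
3 → match
4 → match
5 → no match
6 → no match
7 → match
8 → match
9 → match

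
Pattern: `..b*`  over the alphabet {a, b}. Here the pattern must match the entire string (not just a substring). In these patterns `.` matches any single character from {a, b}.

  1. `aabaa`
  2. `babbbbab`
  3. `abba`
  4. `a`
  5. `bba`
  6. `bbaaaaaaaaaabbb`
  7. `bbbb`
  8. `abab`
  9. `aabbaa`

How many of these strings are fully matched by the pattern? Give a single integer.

1. `aabaa` → no match
2. `babbbbab` → no match
3. `abba` → no match
4. `a` → no match
5. `bba` → no match
6 → no match
7. `bbbb` → match
8. `abab` → no match
9. `aabbaa` → no match
Total matched: 1

1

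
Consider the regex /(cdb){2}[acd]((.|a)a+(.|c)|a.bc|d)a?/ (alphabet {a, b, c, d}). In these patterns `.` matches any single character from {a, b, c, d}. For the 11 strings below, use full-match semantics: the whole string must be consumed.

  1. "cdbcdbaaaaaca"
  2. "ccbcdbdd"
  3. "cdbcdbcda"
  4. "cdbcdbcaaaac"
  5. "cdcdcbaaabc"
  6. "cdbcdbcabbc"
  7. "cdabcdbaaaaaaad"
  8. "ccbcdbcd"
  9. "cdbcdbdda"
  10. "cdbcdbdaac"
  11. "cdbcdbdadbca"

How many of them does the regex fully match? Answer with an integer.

1 → match
2 → no match — must start with "cdb"
3 → match
4 → match
5 → no match — must start with "cdb"
6 → match
7 → no match — must start with "cdb"
8 → no match — must start with "cdb"
9 → match
10 → match
11 → match
Total matched: 7

7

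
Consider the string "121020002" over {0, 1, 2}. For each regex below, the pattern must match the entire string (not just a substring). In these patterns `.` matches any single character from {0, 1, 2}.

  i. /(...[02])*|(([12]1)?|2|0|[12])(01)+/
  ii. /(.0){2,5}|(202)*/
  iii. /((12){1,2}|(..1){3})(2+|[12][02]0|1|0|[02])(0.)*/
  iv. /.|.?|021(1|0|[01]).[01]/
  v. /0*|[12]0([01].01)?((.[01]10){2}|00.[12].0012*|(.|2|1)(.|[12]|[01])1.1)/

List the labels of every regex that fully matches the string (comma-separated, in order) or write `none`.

i → no match
ii → no match
iii → match
iv → no match
v → no match

iii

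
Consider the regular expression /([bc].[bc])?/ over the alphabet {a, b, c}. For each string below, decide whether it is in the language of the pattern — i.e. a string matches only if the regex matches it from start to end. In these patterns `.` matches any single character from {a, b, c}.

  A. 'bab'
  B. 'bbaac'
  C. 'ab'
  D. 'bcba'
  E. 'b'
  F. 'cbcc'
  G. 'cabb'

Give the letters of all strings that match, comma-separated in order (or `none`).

A

A → match
B → no match
C → no match
D → no match
E → no match
F → no match
G → no match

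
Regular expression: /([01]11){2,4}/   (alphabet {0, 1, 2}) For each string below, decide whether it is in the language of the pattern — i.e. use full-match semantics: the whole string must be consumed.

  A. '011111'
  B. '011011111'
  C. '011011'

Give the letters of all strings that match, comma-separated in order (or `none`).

A. '011111' → match
B. '011011111' → match
C. '011011' → match

A, B, C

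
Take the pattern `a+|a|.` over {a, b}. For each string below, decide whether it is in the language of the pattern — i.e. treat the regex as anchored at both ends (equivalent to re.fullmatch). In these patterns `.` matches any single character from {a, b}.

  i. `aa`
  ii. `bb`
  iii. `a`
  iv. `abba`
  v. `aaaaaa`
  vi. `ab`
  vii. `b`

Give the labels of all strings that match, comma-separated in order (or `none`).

i, iii, v, vii

i. `aa` → match
ii. `bb` → no match
iii. `a` → match
iv. `abba` → no match
v. `aaaaaa` → match
vi. `ab` → no match
vii. `b` → match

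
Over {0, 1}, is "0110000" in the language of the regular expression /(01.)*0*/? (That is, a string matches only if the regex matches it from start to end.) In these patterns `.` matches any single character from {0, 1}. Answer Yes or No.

Yes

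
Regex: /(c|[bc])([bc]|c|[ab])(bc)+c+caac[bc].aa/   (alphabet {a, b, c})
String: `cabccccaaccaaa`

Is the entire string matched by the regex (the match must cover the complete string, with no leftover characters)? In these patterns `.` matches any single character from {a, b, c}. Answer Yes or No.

Yes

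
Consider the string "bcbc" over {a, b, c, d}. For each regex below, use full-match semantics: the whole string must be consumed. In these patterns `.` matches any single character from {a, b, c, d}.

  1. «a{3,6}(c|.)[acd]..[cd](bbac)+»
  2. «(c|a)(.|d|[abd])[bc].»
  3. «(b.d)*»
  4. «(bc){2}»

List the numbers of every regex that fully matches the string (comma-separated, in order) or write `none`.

1 → no match — must start with "a"
2 → no match
3 → no match
4 → match

4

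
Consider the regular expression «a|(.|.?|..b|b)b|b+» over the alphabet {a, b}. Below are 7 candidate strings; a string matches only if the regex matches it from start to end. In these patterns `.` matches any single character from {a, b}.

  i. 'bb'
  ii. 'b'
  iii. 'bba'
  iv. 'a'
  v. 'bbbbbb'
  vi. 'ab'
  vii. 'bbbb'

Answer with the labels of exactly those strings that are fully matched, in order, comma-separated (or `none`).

i → match
ii → match
iii → no match
iv → match
v → match
vi → match
vii → match

i, ii, iv, v, vi, vii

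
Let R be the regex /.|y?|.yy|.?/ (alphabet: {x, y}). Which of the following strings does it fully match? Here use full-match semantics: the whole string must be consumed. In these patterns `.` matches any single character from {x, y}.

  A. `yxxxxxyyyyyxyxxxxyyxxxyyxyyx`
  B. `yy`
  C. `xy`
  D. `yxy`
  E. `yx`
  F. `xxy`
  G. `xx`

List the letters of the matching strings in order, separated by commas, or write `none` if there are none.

none

A → no match
B → no match
C → no match
D → no match
E → no match
F → no match
G → no match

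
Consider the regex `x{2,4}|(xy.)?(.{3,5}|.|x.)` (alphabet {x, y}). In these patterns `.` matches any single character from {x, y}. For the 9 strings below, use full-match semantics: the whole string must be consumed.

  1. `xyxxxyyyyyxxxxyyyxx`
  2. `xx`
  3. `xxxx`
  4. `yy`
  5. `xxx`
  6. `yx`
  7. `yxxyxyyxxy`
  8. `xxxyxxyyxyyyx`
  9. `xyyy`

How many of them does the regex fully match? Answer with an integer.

4

1 → no match
2 → match
3 → match
4 → no match
5 → match
6 → no match
7 → no match
8 → no match
9 → match
Total matched: 4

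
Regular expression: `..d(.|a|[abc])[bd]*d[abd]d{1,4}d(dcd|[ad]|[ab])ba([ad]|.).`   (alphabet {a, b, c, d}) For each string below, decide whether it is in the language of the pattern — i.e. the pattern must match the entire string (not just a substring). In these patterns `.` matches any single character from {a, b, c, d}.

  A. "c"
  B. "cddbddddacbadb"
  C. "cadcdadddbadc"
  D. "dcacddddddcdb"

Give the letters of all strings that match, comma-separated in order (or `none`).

A → no match
B → no match
C → match
D → no match

C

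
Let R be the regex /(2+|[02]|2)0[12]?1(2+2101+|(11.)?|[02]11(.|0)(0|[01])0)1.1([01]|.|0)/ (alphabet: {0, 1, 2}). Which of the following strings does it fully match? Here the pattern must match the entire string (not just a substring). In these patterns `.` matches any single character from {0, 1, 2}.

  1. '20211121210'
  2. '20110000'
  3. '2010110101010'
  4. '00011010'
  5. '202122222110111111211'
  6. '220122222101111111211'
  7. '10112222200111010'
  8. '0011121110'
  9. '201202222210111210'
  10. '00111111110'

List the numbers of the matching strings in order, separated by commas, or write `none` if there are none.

1 → match
2 → no match
3 → match
4 → no match
5 → no match
6 → match
7 → no match
8 → match
9 → no match
10 → match

1, 3, 6, 8, 10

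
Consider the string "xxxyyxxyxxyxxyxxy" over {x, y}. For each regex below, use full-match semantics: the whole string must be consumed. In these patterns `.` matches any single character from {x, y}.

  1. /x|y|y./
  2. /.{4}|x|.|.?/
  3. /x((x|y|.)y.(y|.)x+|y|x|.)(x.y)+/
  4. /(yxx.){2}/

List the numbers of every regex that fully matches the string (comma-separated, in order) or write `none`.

3

1 → no match
2 → no match
3 → match
4 → no match — must start with "yxx"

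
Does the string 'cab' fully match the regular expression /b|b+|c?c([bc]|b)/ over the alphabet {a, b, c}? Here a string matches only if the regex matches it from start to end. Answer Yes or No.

No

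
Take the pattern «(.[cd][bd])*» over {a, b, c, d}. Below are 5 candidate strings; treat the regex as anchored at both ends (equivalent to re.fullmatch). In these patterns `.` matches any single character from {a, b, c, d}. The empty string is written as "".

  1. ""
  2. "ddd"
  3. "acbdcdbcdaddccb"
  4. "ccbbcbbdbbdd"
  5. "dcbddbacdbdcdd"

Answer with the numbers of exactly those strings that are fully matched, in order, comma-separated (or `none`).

1, 2, 3, 4

1 → match
2 → match
3 → match
4 → match
5 → no match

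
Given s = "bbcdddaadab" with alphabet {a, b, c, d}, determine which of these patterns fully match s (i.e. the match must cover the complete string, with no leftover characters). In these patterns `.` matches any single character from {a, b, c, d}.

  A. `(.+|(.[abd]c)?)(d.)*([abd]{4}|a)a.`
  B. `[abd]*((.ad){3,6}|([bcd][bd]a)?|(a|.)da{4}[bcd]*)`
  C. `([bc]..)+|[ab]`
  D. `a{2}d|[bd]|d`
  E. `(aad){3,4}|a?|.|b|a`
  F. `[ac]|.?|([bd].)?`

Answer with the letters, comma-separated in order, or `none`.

A → match
B → no match
C → no match
D → no match
E → no match
F → no match

A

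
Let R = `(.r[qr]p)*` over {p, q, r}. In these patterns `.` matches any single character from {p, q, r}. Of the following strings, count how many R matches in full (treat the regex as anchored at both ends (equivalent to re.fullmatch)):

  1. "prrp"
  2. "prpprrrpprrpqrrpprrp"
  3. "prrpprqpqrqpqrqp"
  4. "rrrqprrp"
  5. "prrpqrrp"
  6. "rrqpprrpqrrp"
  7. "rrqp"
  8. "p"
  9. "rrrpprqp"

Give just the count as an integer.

1 → match
2 → no match
3 → match
4 → no match
5 → match
6 → match
7 → match
8 → no match
9 → match
Total matched: 6

6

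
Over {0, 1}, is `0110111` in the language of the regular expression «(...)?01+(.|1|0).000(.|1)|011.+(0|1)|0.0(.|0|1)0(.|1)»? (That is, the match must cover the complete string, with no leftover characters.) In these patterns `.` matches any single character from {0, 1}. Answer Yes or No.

Yes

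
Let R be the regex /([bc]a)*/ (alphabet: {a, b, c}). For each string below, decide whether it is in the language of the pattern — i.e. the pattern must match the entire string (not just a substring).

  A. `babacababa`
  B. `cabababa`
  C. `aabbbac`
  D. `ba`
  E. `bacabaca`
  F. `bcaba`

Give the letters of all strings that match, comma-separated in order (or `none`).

A, B, D, E

A. `babacababa` → match
B. `cabababa` → match
C. `aabbbac` → no match
D. `ba` → match
E. `bacabaca` → match
F. `bcaba` → no match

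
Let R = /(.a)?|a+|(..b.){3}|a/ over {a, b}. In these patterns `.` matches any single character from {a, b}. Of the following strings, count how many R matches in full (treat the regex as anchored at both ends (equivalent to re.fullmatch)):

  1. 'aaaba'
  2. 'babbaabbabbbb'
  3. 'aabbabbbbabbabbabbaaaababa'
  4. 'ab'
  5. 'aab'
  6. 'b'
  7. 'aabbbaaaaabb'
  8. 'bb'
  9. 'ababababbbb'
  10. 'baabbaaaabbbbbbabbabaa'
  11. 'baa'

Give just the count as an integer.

0

1 → no match
2 → no match
3 → no match
4 → no match
5 → no match
6 → no match
7 → no match
8 → no match
9 → no match
10 → no match
11 → no match
Total matched: 0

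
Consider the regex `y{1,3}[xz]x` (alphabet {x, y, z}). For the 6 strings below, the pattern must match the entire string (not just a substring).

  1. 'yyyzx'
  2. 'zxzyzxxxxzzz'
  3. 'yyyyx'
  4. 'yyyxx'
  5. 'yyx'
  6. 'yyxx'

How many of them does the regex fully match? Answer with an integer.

3

1 → match
2 → no match — must start with 'y'
3 → no match
4 → match
5 → no match
6 → match
Total matched: 3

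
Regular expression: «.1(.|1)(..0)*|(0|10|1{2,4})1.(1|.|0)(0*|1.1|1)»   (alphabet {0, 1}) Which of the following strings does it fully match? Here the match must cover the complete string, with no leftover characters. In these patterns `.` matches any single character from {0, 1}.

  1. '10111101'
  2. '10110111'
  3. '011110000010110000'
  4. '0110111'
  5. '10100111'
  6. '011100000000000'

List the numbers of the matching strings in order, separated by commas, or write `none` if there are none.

1 → match
2 → match
3 → match
4 → match
5 → match
6 → match

1, 2, 3, 4, 5, 6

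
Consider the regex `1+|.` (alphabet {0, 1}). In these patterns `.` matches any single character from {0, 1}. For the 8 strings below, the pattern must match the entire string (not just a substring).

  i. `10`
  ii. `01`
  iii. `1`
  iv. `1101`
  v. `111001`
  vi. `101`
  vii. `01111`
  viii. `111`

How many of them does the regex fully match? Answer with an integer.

2

i. `10` → no match
ii. `01` → no match
iii. `1` → match
iv. `1101` → no match
v. `111001` → no match
vi. `101` → no match
vii. `01111` → no match
viii. `111` → match
Total matched: 2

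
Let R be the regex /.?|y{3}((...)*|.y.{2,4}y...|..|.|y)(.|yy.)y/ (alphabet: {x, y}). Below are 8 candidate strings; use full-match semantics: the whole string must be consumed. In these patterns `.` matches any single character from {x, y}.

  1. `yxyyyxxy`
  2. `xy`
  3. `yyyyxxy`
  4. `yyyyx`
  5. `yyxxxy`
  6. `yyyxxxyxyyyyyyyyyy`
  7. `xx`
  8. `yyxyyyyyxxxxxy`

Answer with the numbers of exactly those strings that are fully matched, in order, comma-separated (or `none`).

1 → no match
2 → no match
3 → match
4 → no match
5 → no match
6 → no match
7 → no match
8 → no match

3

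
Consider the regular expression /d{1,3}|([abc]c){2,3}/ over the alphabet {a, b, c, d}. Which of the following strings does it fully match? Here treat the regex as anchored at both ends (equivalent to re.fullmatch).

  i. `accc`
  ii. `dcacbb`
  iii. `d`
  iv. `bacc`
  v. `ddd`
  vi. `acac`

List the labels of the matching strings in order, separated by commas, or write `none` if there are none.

i, iii, v, vi

i → match
ii → no match
iii → match
iv → no match
v → match
vi → match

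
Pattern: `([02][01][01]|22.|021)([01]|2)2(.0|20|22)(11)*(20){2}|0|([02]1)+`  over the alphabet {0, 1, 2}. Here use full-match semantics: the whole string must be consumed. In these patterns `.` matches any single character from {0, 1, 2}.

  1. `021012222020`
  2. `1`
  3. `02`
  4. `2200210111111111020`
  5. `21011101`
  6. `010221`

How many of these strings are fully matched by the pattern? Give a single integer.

1. `021012222020` → no match
2. `1` → no match
3. `02` → no match
4 → no match
5. `21011101` → no match
6. `010221` → no match
Total matched: 0

0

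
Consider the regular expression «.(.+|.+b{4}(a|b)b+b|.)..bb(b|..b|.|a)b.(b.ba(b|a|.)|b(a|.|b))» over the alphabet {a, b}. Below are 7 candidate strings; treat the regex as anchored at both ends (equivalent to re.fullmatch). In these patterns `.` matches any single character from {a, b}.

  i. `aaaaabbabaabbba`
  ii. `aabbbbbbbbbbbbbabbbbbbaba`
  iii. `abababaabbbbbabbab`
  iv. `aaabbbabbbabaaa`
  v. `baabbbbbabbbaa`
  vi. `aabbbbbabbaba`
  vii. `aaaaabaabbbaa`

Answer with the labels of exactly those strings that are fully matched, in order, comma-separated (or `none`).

i → no match
ii → match
iii → no match
iv → no match
v → match
vi → match
vii → no match

ii, v, vi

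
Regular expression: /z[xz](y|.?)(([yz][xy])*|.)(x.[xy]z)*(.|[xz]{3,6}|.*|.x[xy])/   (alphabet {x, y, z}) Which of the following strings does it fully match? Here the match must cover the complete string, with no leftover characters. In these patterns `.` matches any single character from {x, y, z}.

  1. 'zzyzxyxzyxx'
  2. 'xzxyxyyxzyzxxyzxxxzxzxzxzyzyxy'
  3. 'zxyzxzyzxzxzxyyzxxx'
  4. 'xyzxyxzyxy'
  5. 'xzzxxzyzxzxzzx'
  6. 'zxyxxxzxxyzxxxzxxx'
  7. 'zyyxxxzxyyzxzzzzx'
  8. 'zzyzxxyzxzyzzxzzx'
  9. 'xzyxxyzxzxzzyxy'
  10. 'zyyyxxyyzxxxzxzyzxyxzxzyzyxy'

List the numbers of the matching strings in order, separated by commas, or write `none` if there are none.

1 → match
2 → no match — must start with 'z'
3 → match
4 → no match — must start with 'z'
5 → no match — must start with 'z'
6 → match
7 → no match
8 → match
9 → no match — must start with 'z'
10 → no match

1, 3, 6, 8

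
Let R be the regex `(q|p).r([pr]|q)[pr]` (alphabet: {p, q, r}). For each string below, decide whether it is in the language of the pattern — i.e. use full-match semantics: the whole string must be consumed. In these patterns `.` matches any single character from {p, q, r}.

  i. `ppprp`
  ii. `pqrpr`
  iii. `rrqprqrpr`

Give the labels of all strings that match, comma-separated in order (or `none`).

ii

i → no match
ii → match
iii → no match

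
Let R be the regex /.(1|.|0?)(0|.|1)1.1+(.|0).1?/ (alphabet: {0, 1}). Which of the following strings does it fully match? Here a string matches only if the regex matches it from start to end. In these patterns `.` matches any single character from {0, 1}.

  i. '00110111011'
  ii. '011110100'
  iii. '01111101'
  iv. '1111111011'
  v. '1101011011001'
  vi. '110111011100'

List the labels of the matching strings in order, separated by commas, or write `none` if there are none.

i, iii, iv

i → match
ii → no match
iii → match
iv → match
v → no match
vi → no match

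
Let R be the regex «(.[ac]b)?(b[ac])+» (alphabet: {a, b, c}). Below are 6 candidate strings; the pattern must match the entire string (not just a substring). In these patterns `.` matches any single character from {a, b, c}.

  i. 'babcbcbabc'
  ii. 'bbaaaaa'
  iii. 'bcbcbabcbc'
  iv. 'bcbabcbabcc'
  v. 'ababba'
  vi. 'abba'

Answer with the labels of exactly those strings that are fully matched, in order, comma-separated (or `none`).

i, iii

i → match
ii → no match
iii → match
iv → no match
v → no match
vi → no match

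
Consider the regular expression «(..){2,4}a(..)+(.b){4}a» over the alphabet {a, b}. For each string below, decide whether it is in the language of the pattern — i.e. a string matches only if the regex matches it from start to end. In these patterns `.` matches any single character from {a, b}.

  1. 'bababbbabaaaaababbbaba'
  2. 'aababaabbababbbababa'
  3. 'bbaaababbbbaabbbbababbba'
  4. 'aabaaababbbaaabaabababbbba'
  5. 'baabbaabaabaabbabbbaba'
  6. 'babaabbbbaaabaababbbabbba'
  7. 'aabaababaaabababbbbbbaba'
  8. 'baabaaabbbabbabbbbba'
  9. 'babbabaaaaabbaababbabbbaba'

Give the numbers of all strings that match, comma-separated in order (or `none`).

2, 3, 5, 7, 8, 9

1 → no match
2 → match
3 → match
4 → no match
5 → match
6 → no match
7 → match
8 → match
9 → match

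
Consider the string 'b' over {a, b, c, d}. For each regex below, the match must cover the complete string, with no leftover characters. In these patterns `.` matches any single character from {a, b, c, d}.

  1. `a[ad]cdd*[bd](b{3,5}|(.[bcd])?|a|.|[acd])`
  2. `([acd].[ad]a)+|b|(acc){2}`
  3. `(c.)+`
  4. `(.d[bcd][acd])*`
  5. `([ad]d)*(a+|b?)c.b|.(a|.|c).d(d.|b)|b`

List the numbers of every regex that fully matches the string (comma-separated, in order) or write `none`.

1 → no match — must start with 'a'
2 → match
3 → no match — must start with 'c'
4 → no match
5 → match

2, 5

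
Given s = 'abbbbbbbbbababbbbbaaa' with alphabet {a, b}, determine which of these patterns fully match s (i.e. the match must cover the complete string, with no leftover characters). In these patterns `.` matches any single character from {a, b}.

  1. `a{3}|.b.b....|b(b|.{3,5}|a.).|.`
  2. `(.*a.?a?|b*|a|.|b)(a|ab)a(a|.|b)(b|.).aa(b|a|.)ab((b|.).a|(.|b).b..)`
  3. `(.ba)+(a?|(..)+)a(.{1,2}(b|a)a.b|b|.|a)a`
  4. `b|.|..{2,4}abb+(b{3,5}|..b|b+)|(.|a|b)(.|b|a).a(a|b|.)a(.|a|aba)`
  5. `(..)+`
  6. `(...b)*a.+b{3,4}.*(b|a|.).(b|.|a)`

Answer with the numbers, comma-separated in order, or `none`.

1 → no match
2 → no match
3 → no match
4 → no match
5 → no match
6 → match

6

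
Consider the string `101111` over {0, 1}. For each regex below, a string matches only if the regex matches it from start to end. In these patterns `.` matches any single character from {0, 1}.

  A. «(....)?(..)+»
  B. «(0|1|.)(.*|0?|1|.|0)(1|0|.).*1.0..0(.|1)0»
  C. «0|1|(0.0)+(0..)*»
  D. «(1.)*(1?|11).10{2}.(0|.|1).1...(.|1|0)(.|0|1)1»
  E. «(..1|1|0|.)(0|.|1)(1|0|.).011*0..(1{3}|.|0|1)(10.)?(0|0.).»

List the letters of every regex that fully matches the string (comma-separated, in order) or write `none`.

A

A → match
B → no match — must end with `0`
C → no match
D → no match
E → no match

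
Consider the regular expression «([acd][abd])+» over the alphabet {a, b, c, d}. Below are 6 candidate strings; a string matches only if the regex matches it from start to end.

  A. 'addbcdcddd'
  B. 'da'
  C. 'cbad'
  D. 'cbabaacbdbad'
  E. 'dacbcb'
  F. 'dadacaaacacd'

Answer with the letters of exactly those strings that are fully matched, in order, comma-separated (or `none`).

A, B, C, D, E, F

A → match
B → match
C → match
D → match
E → match
F → match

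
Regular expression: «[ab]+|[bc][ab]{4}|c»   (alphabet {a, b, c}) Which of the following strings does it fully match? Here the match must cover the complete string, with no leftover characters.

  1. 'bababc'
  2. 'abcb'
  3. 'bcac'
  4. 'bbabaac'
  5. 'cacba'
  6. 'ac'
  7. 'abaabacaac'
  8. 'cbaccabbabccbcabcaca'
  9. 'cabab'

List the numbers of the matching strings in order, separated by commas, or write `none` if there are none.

1 → no match
2 → no match
3 → no match
4 → no match
5 → no match
6 → no match
7 → no match
8 → no match
9 → match

9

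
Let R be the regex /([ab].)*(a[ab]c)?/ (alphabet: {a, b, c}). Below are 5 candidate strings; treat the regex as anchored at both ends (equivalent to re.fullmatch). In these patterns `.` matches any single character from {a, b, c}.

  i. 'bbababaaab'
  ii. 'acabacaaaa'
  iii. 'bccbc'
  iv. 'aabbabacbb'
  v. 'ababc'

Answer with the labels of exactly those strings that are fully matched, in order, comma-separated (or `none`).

i, ii, iv, v

i → match
ii → match
iii → no match
iv → match
v → match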